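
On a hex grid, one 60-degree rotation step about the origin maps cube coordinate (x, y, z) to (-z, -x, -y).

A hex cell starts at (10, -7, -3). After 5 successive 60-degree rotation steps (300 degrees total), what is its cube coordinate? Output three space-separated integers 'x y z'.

Answer: 7 3 -10

Derivation:
Start: (10, -7, -3)
Step 1: (10, -7, -3) -> (-(-3), -(10), -(-7)) = (3, -10, 7)
Step 2: (3, -10, 7) -> (-(7), -(3), -(-10)) = (-7, -3, 10)
Step 3: (-7, -3, 10) -> (-(10), -(-7), -(-3)) = (-10, 7, 3)
Step 4: (-10, 7, 3) -> (-(3), -(-10), -(7)) = (-3, 10, -7)
Step 5: (-3, 10, -7) -> (-(-7), -(-3), -(10)) = (7, 3, -10)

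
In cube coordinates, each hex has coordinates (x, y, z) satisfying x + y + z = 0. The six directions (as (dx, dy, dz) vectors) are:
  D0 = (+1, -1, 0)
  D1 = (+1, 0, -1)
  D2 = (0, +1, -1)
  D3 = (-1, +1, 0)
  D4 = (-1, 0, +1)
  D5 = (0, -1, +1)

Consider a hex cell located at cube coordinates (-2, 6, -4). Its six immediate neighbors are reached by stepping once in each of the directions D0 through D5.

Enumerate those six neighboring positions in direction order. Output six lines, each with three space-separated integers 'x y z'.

Center: (-2, 6, -4). Add each direction:
  D0: (-2, 6, -4) + (1, -1, 0) = (-1, 5, -4)
  D1: (-2, 6, -4) + (1, 0, -1) = (-1, 6, -5)
  D2: (-2, 6, -4) + (0, 1, -1) = (-2, 7, -5)
  D3: (-2, 6, -4) + (-1, 1, 0) = (-3, 7, -4)
  D4: (-2, 6, -4) + (-1, 0, 1) = (-3, 6, -3)
  D5: (-2, 6, -4) + (0, -1, 1) = (-2, 5, -3)

Answer: -1 5 -4
-1 6 -5
-2 7 -5
-3 7 -4
-3 6 -3
-2 5 -3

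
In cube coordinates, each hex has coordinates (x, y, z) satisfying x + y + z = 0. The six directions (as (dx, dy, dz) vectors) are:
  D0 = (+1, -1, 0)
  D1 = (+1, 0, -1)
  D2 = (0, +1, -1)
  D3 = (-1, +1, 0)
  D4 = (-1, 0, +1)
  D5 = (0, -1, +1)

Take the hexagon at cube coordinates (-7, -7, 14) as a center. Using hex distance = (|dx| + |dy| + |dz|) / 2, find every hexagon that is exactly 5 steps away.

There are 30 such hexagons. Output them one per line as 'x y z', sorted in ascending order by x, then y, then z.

Walk ring at distance 5 from (-7, -7, 14):
Start at center + D4*5 = (-12, -7, 19)
  hex 0: (-12, -7, 19)
  hex 1: (-11, -8, 19)
  hex 2: (-10, -9, 19)
  hex 3: (-9, -10, 19)
  hex 4: (-8, -11, 19)
  hex 5: (-7, -12, 19)
  hex 6: (-6, -12, 18)
  hex 7: (-5, -12, 17)
  hex 8: (-4, -12, 16)
  hex 9: (-3, -12, 15)
  hex 10: (-2, -12, 14)
  hex 11: (-2, -11, 13)
  hex 12: (-2, -10, 12)
  hex 13: (-2, -9, 11)
  hex 14: (-2, -8, 10)
  hex 15: (-2, -7, 9)
  hex 16: (-3, -6, 9)
  hex 17: (-4, -5, 9)
  hex 18: (-5, -4, 9)
  hex 19: (-6, -3, 9)
  hex 20: (-7, -2, 9)
  hex 21: (-8, -2, 10)
  hex 22: (-9, -2, 11)
  hex 23: (-10, -2, 12)
  hex 24: (-11, -2, 13)
  hex 25: (-12, -2, 14)
  hex 26: (-12, -3, 15)
  hex 27: (-12, -4, 16)
  hex 28: (-12, -5, 17)
  hex 29: (-12, -6, 18)
Sorted: 30 hexes.

Answer: -12 -7 19
-12 -6 18
-12 -5 17
-12 -4 16
-12 -3 15
-12 -2 14
-11 -8 19
-11 -2 13
-10 -9 19
-10 -2 12
-9 -10 19
-9 -2 11
-8 -11 19
-8 -2 10
-7 -12 19
-7 -2 9
-6 -12 18
-6 -3 9
-5 -12 17
-5 -4 9
-4 -12 16
-4 -5 9
-3 -12 15
-3 -6 9
-2 -12 14
-2 -11 13
-2 -10 12
-2 -9 11
-2 -8 10
-2 -7 9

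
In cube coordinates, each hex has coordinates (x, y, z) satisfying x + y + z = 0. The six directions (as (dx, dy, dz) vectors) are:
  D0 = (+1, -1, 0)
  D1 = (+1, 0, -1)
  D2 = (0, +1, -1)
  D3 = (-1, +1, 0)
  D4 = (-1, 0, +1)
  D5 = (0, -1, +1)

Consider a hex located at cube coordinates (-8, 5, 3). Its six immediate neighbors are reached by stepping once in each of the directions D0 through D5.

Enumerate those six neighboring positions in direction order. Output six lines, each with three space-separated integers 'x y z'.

Center: (-8, 5, 3). Add each direction:
  D0: (-8, 5, 3) + (1, -1, 0) = (-7, 4, 3)
  D1: (-8, 5, 3) + (1, 0, -1) = (-7, 5, 2)
  D2: (-8, 5, 3) + (0, 1, -1) = (-8, 6, 2)
  D3: (-8, 5, 3) + (-1, 1, 0) = (-9, 6, 3)
  D4: (-8, 5, 3) + (-1, 0, 1) = (-9, 5, 4)
  D5: (-8, 5, 3) + (0, -1, 1) = (-8, 4, 4)

Answer: -7 4 3
-7 5 2
-8 6 2
-9 6 3
-9 5 4
-8 4 4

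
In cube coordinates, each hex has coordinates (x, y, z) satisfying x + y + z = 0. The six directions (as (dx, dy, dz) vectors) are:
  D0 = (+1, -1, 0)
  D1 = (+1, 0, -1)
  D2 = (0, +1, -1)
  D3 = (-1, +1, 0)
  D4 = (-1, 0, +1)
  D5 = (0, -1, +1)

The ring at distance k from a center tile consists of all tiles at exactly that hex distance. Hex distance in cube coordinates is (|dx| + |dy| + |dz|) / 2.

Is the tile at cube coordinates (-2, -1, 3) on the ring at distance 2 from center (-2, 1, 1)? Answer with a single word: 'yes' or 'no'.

|px - cx| = |-2 - (-2)| = 0
|py - cy| = |-1 - 1| = 2
|pz - cz| = |3 - 1| = 2
distance = (0+2+2)/2 = 4/2 = 2
radius = 2; distance == radius -> yes

Answer: yes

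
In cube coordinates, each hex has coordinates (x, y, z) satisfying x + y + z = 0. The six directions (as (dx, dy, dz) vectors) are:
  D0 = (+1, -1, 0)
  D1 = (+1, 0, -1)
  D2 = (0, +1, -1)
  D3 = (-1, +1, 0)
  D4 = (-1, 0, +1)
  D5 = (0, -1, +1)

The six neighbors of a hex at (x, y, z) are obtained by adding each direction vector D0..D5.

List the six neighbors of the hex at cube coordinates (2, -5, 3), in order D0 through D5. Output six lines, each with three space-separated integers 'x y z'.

Center: (2, -5, 3). Add each direction:
  D0: (2, -5, 3) + (1, -1, 0) = (3, -6, 3)
  D1: (2, -5, 3) + (1, 0, -1) = (3, -5, 2)
  D2: (2, -5, 3) + (0, 1, -1) = (2, -4, 2)
  D3: (2, -5, 3) + (-1, 1, 0) = (1, -4, 3)
  D4: (2, -5, 3) + (-1, 0, 1) = (1, -5, 4)
  D5: (2, -5, 3) + (0, -1, 1) = (2, -6, 4)

Answer: 3 -6 3
3 -5 2
2 -4 2
1 -4 3
1 -5 4
2 -6 4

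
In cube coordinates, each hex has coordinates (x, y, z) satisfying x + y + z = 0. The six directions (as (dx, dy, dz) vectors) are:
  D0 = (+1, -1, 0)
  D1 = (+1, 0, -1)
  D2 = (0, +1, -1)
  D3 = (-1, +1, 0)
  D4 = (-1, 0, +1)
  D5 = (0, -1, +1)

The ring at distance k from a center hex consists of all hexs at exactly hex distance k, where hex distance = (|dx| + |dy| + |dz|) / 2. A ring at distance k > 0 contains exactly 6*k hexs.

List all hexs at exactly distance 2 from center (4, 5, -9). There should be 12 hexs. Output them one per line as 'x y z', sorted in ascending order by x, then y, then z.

Walk ring at distance 2 from (4, 5, -9):
Start at center + D4*2 = (2, 5, -7)
  hex 0: (2, 5, -7)
  hex 1: (3, 4, -7)
  hex 2: (4, 3, -7)
  hex 3: (5, 3, -8)
  hex 4: (6, 3, -9)
  hex 5: (6, 4, -10)
  hex 6: (6, 5, -11)
  hex 7: (5, 6, -11)
  hex 8: (4, 7, -11)
  hex 9: (3, 7, -10)
  hex 10: (2, 7, -9)
  hex 11: (2, 6, -8)
Sorted: 12 hexes.

Answer: 2 5 -7
2 6 -8
2 7 -9
3 4 -7
3 7 -10
4 3 -7
4 7 -11
5 3 -8
5 6 -11
6 3 -9
6 4 -10
6 5 -11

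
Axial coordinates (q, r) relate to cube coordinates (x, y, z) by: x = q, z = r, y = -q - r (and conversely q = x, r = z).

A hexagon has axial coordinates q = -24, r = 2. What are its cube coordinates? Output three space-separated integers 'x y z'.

x = q = -24
z = r = 2
y = -x - z = -(-24) - (2) = 22

Answer: -24 22 2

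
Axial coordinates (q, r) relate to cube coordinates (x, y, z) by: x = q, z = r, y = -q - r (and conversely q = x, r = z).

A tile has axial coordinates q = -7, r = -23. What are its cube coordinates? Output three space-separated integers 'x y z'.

Answer: -7 30 -23

Derivation:
x = q = -7
z = r = -23
y = -x - z = -(-7) - (-23) = 30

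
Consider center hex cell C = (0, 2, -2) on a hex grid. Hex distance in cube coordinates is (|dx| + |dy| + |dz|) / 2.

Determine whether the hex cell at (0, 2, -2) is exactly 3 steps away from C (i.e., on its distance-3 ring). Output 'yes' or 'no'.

|px - cx| = |0 - 0| = 0
|py - cy| = |2 - 2| = 0
|pz - cz| = |-2 - (-2)| = 0
distance = (0+0+0)/2 = 0/2 = 0
radius = 3; distance != radius -> no

Answer: no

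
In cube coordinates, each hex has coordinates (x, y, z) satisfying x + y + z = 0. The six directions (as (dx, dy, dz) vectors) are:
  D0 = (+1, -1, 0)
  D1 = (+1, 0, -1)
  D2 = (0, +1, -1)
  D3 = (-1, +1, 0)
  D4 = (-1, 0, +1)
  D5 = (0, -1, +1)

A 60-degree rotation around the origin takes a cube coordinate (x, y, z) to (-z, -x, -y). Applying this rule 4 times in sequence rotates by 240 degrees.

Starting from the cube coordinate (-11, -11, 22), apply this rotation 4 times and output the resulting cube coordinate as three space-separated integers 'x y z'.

Start: (-11, -11, 22)
Step 1: (-11, -11, 22) -> (-(22), -(-11), -(-11)) = (-22, 11, 11)
Step 2: (-22, 11, 11) -> (-(11), -(-22), -(11)) = (-11, 22, -11)
Step 3: (-11, 22, -11) -> (-(-11), -(-11), -(22)) = (11, 11, -22)
Step 4: (11, 11, -22) -> (-(-22), -(11), -(11)) = (22, -11, -11)

Answer: 22 -11 -11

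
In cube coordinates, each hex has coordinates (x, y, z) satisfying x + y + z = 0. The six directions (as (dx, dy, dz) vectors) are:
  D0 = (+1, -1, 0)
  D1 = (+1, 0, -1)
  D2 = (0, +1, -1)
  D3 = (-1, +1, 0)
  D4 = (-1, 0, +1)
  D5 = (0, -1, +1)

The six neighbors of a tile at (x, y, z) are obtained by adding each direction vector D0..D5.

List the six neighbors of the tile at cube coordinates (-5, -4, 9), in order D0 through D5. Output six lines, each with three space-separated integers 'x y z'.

Answer: -4 -5 9
-4 -4 8
-5 -3 8
-6 -3 9
-6 -4 10
-5 -5 10

Derivation:
Center: (-5, -4, 9). Add each direction:
  D0: (-5, -4, 9) + (1, -1, 0) = (-4, -5, 9)
  D1: (-5, -4, 9) + (1, 0, -1) = (-4, -4, 8)
  D2: (-5, -4, 9) + (0, 1, -1) = (-5, -3, 8)
  D3: (-5, -4, 9) + (-1, 1, 0) = (-6, -3, 9)
  D4: (-5, -4, 9) + (-1, 0, 1) = (-6, -4, 10)
  D5: (-5, -4, 9) + (0, -1, 1) = (-5, -5, 10)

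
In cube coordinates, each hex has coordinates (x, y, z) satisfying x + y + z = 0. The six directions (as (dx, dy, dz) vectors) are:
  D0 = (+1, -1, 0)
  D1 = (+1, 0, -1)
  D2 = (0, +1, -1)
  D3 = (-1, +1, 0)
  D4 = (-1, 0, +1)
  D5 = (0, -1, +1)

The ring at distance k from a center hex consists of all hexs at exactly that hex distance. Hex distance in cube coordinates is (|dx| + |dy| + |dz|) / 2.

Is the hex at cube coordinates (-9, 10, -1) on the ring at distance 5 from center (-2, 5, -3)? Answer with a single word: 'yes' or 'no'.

|px - cx| = |-9 - (-2)| = 7
|py - cy| = |10 - 5| = 5
|pz - cz| = |-1 - (-3)| = 2
distance = (7+5+2)/2 = 14/2 = 7
radius = 5; distance != radius -> no

Answer: no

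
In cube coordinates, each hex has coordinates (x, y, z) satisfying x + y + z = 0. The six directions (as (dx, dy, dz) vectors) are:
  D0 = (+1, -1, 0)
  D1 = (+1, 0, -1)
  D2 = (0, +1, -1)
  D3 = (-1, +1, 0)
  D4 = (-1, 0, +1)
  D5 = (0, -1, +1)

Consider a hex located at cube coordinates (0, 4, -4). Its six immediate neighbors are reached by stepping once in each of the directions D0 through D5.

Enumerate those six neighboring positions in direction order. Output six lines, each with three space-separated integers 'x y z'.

Center: (0, 4, -4). Add each direction:
  D0: (0, 4, -4) + (1, -1, 0) = (1, 3, -4)
  D1: (0, 4, -4) + (1, 0, -1) = (1, 4, -5)
  D2: (0, 4, -4) + (0, 1, -1) = (0, 5, -5)
  D3: (0, 4, -4) + (-1, 1, 0) = (-1, 5, -4)
  D4: (0, 4, -4) + (-1, 0, 1) = (-1, 4, -3)
  D5: (0, 4, -4) + (0, -1, 1) = (0, 3, -3)

Answer: 1 3 -4
1 4 -5
0 5 -5
-1 5 -4
-1 4 -3
0 3 -3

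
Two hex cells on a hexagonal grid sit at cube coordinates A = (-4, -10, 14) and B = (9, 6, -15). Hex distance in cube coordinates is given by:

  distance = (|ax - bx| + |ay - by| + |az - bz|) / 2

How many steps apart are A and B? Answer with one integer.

Answer: 29

Derivation:
|ax - bx| = |-4 - 9| = 13
|ay - by| = |-10 - 6| = 16
|az - bz| = |14 - (-15)| = 29
distance = (13 + 16 + 29) / 2 = 58 / 2 = 29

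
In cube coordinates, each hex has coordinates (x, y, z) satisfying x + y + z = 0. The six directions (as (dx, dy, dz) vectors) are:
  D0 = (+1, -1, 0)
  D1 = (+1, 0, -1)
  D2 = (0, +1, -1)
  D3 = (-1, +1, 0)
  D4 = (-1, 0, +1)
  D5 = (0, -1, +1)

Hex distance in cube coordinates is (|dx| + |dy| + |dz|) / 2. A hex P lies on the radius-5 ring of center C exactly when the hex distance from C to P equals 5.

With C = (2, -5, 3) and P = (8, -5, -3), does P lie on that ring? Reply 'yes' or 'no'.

|px - cx| = |8 - 2| = 6
|py - cy| = |-5 - (-5)| = 0
|pz - cz| = |-3 - 3| = 6
distance = (6+0+6)/2 = 12/2 = 6
radius = 5; distance != radius -> no

Answer: no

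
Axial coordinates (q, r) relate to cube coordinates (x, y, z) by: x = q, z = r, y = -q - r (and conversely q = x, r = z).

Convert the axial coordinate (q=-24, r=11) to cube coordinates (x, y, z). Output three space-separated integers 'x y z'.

Answer: -24 13 11

Derivation:
x = q = -24
z = r = 11
y = -x - z = -(-24) - (11) = 13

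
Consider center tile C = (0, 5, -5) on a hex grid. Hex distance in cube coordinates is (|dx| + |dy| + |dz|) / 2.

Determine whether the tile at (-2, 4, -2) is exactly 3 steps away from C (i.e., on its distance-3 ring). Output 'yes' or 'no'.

Answer: yes

Derivation:
|px - cx| = |-2 - 0| = 2
|py - cy| = |4 - 5| = 1
|pz - cz| = |-2 - (-5)| = 3
distance = (2+1+3)/2 = 6/2 = 3
radius = 3; distance == radius -> yes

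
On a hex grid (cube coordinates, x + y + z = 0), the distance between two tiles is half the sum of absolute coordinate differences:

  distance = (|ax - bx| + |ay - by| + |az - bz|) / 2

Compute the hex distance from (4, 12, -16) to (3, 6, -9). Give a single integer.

Answer: 7

Derivation:
|ax - bx| = |4 - 3| = 1
|ay - by| = |12 - 6| = 6
|az - bz| = |-16 - (-9)| = 7
distance = (1 + 6 + 7) / 2 = 14 / 2 = 7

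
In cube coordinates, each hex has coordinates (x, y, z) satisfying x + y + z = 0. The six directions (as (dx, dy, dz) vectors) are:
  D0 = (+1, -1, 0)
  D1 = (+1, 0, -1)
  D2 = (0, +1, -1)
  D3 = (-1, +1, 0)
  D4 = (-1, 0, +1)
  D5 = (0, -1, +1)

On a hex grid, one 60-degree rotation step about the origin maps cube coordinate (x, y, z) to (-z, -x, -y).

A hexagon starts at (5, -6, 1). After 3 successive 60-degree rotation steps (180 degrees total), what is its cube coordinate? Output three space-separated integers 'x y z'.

Answer: -5 6 -1

Derivation:
Start: (5, -6, 1)
Step 1: (5, -6, 1) -> (-(1), -(5), -(-6)) = (-1, -5, 6)
Step 2: (-1, -5, 6) -> (-(6), -(-1), -(-5)) = (-6, 1, 5)
Step 3: (-6, 1, 5) -> (-(5), -(-6), -(1)) = (-5, 6, -1)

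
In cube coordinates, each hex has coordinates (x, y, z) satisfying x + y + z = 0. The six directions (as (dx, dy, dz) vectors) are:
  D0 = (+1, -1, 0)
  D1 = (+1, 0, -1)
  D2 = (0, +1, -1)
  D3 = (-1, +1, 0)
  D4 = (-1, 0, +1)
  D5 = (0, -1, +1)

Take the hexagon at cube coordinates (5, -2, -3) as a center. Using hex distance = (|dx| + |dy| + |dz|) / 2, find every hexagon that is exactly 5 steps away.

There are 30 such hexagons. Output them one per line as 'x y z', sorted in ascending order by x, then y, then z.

Answer: 0 -2 2
0 -1 1
0 0 0
0 1 -1
0 2 -2
0 3 -3
1 -3 2
1 3 -4
2 -4 2
2 3 -5
3 -5 2
3 3 -6
4 -6 2
4 3 -7
5 -7 2
5 3 -8
6 -7 1
6 2 -8
7 -7 0
7 1 -8
8 -7 -1
8 0 -8
9 -7 -2
9 -1 -8
10 -7 -3
10 -6 -4
10 -5 -5
10 -4 -6
10 -3 -7
10 -2 -8

Derivation:
Walk ring at distance 5 from (5, -2, -3):
Start at center + D4*5 = (0, -2, 2)
  hex 0: (0, -2, 2)
  hex 1: (1, -3, 2)
  hex 2: (2, -4, 2)
  hex 3: (3, -5, 2)
  hex 4: (4, -6, 2)
  hex 5: (5, -7, 2)
  hex 6: (6, -7, 1)
  hex 7: (7, -7, 0)
  hex 8: (8, -7, -1)
  hex 9: (9, -7, -2)
  hex 10: (10, -7, -3)
  hex 11: (10, -6, -4)
  hex 12: (10, -5, -5)
  hex 13: (10, -4, -6)
  hex 14: (10, -3, -7)
  hex 15: (10, -2, -8)
  hex 16: (9, -1, -8)
  hex 17: (8, 0, -8)
  hex 18: (7, 1, -8)
  hex 19: (6, 2, -8)
  hex 20: (5, 3, -8)
  hex 21: (4, 3, -7)
  hex 22: (3, 3, -6)
  hex 23: (2, 3, -5)
  hex 24: (1, 3, -4)
  hex 25: (0, 3, -3)
  hex 26: (0, 2, -2)
  hex 27: (0, 1, -1)
  hex 28: (0, 0, 0)
  hex 29: (0, -1, 1)
Sorted: 30 hexes.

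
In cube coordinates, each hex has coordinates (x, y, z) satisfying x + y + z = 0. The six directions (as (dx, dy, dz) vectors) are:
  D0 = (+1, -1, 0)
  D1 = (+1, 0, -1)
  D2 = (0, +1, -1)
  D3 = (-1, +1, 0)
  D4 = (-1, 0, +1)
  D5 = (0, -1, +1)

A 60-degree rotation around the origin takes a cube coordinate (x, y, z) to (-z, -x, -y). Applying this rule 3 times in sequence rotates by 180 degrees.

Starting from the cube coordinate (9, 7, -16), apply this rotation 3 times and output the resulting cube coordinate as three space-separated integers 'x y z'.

Answer: -9 -7 16

Derivation:
Start: (9, 7, -16)
Step 1: (9, 7, -16) -> (-(-16), -(9), -(7)) = (16, -9, -7)
Step 2: (16, -9, -7) -> (-(-7), -(16), -(-9)) = (7, -16, 9)
Step 3: (7, -16, 9) -> (-(9), -(7), -(-16)) = (-9, -7, 16)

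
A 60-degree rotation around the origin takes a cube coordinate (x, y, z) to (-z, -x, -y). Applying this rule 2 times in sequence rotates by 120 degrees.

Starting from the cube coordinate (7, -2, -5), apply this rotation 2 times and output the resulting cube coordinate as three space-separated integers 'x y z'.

Start: (7, -2, -5)
Step 1: (7, -2, -5) -> (-(-5), -(7), -(-2)) = (5, -7, 2)
Step 2: (5, -7, 2) -> (-(2), -(5), -(-7)) = (-2, -5, 7)

Answer: -2 -5 7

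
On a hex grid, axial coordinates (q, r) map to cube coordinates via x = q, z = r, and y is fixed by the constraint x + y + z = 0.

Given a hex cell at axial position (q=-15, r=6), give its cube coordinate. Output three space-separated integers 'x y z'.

x = q = -15
z = r = 6
y = -x - z = -(-15) - (6) = 9

Answer: -15 9 6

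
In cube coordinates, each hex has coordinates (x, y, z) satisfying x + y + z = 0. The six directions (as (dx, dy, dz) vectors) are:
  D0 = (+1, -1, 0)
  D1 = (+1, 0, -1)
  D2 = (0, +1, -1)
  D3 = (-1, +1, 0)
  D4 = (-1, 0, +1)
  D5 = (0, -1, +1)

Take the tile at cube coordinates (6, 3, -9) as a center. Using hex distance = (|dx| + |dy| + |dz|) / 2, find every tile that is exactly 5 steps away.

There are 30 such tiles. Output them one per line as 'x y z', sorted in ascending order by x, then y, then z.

Answer: 1 3 -4
1 4 -5
1 5 -6
1 6 -7
1 7 -8
1 8 -9
2 2 -4
2 8 -10
3 1 -4
3 8 -11
4 0 -4
4 8 -12
5 -1 -4
5 8 -13
6 -2 -4
6 8 -14
7 -2 -5
7 7 -14
8 -2 -6
8 6 -14
9 -2 -7
9 5 -14
10 -2 -8
10 4 -14
11 -2 -9
11 -1 -10
11 0 -11
11 1 -12
11 2 -13
11 3 -14

Derivation:
Walk ring at distance 5 from (6, 3, -9):
Start at center + D4*5 = (1, 3, -4)
  hex 0: (1, 3, -4)
  hex 1: (2, 2, -4)
  hex 2: (3, 1, -4)
  hex 3: (4, 0, -4)
  hex 4: (5, -1, -4)
  hex 5: (6, -2, -4)
  hex 6: (7, -2, -5)
  hex 7: (8, -2, -6)
  hex 8: (9, -2, -7)
  hex 9: (10, -2, -8)
  hex 10: (11, -2, -9)
  hex 11: (11, -1, -10)
  hex 12: (11, 0, -11)
  hex 13: (11, 1, -12)
  hex 14: (11, 2, -13)
  hex 15: (11, 3, -14)
  hex 16: (10, 4, -14)
  hex 17: (9, 5, -14)
  hex 18: (8, 6, -14)
  hex 19: (7, 7, -14)
  hex 20: (6, 8, -14)
  hex 21: (5, 8, -13)
  hex 22: (4, 8, -12)
  hex 23: (3, 8, -11)
  hex 24: (2, 8, -10)
  hex 25: (1, 8, -9)
  hex 26: (1, 7, -8)
  hex 27: (1, 6, -7)
  hex 28: (1, 5, -6)
  hex 29: (1, 4, -5)
Sorted: 30 hexes.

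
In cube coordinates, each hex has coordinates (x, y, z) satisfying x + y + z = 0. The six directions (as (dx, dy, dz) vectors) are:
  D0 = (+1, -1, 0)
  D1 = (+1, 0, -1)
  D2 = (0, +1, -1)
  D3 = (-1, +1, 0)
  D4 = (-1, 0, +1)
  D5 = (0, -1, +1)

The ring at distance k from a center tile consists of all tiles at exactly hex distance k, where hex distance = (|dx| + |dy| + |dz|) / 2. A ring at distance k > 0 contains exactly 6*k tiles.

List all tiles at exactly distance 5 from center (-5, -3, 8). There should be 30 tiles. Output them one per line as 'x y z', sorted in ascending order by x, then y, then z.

Walk ring at distance 5 from (-5, -3, 8):
Start at center + D4*5 = (-10, -3, 13)
  hex 0: (-10, -3, 13)
  hex 1: (-9, -4, 13)
  hex 2: (-8, -5, 13)
  hex 3: (-7, -6, 13)
  hex 4: (-6, -7, 13)
  hex 5: (-5, -8, 13)
  hex 6: (-4, -8, 12)
  hex 7: (-3, -8, 11)
  hex 8: (-2, -8, 10)
  hex 9: (-1, -8, 9)
  hex 10: (0, -8, 8)
  hex 11: (0, -7, 7)
  hex 12: (0, -6, 6)
  hex 13: (0, -5, 5)
  hex 14: (0, -4, 4)
  hex 15: (0, -3, 3)
  hex 16: (-1, -2, 3)
  hex 17: (-2, -1, 3)
  hex 18: (-3, 0, 3)
  hex 19: (-4, 1, 3)
  hex 20: (-5, 2, 3)
  hex 21: (-6, 2, 4)
  hex 22: (-7, 2, 5)
  hex 23: (-8, 2, 6)
  hex 24: (-9, 2, 7)
  hex 25: (-10, 2, 8)
  hex 26: (-10, 1, 9)
  hex 27: (-10, 0, 10)
  hex 28: (-10, -1, 11)
  hex 29: (-10, -2, 12)
Sorted: 30 hexes.

Answer: -10 -3 13
-10 -2 12
-10 -1 11
-10 0 10
-10 1 9
-10 2 8
-9 -4 13
-9 2 7
-8 -5 13
-8 2 6
-7 -6 13
-7 2 5
-6 -7 13
-6 2 4
-5 -8 13
-5 2 3
-4 -8 12
-4 1 3
-3 -8 11
-3 0 3
-2 -8 10
-2 -1 3
-1 -8 9
-1 -2 3
0 -8 8
0 -7 7
0 -6 6
0 -5 5
0 -4 4
0 -3 3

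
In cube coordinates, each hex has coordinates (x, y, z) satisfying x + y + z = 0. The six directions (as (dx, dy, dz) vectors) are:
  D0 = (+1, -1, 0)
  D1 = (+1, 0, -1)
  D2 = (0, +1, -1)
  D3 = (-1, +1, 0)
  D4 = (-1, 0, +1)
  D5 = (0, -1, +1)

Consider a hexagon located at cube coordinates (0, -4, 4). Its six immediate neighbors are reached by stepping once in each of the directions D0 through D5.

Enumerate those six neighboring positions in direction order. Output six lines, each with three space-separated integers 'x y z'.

Answer: 1 -5 4
1 -4 3
0 -3 3
-1 -3 4
-1 -4 5
0 -5 5

Derivation:
Center: (0, -4, 4). Add each direction:
  D0: (0, -4, 4) + (1, -1, 0) = (1, -5, 4)
  D1: (0, -4, 4) + (1, 0, -1) = (1, -4, 3)
  D2: (0, -4, 4) + (0, 1, -1) = (0, -3, 3)
  D3: (0, -4, 4) + (-1, 1, 0) = (-1, -3, 4)
  D4: (0, -4, 4) + (-1, 0, 1) = (-1, -4, 5)
  D5: (0, -4, 4) + (0, -1, 1) = (0, -5, 5)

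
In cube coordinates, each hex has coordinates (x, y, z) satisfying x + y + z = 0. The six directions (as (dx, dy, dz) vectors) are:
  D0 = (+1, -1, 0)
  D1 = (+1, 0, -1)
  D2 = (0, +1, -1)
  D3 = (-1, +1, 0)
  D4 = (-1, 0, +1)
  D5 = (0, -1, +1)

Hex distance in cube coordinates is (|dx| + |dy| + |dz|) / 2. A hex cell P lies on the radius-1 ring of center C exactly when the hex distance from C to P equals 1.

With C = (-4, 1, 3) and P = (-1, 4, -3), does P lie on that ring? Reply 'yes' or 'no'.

|px - cx| = |-1 - (-4)| = 3
|py - cy| = |4 - 1| = 3
|pz - cz| = |-3 - 3| = 6
distance = (3+3+6)/2 = 12/2 = 6
radius = 1; distance != radius -> no

Answer: no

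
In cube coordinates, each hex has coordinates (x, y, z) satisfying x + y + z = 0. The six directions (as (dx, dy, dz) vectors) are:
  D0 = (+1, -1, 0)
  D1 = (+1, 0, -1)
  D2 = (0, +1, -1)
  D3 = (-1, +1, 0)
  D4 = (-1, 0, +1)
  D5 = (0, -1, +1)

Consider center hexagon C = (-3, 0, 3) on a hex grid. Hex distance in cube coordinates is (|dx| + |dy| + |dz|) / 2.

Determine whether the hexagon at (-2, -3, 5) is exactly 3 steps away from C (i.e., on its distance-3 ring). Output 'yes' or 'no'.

Answer: yes

Derivation:
|px - cx| = |-2 - (-3)| = 1
|py - cy| = |-3 - 0| = 3
|pz - cz| = |5 - 3| = 2
distance = (1+3+2)/2 = 6/2 = 3
radius = 3; distance == radius -> yes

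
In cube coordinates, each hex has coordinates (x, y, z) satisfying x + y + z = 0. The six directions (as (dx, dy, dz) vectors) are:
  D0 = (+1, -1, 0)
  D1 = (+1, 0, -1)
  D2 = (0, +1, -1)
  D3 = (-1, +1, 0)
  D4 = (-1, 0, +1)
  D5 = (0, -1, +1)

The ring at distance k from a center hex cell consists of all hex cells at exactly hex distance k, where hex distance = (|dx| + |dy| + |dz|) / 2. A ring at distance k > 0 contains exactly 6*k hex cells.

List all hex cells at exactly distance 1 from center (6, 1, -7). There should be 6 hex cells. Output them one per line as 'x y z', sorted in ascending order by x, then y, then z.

Walk ring at distance 1 from (6, 1, -7):
Start at center + D4*1 = (5, 1, -6)
  hex 0: (5, 1, -6)
  hex 1: (6, 0, -6)
  hex 2: (7, 0, -7)
  hex 3: (7, 1, -8)
  hex 4: (6, 2, -8)
  hex 5: (5, 2, -7)
Sorted: 6 hexes.

Answer: 5 1 -6
5 2 -7
6 0 -6
6 2 -8
7 0 -7
7 1 -8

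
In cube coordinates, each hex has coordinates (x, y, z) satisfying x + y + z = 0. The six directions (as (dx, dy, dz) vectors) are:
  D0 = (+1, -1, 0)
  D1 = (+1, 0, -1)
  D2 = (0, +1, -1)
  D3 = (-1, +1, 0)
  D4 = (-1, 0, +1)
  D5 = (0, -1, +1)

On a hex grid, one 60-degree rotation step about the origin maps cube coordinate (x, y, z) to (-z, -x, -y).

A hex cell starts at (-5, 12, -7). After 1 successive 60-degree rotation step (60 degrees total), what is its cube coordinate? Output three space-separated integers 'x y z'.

Start: (-5, 12, -7)
Step 1: (-5, 12, -7) -> (-(-7), -(-5), -(12)) = (7, 5, -12)

Answer: 7 5 -12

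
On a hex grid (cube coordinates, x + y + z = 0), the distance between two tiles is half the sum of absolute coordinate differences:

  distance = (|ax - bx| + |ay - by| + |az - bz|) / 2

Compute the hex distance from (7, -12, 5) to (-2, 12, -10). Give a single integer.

|ax - bx| = |7 - (-2)| = 9
|ay - by| = |-12 - 12| = 24
|az - bz| = |5 - (-10)| = 15
distance = (9 + 24 + 15) / 2 = 48 / 2 = 24

Answer: 24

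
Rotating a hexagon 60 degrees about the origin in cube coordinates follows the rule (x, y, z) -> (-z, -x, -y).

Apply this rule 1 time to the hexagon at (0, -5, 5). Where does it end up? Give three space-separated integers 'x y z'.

Start: (0, -5, 5)
Step 1: (0, -5, 5) -> (-(5), -(0), -(-5)) = (-5, 0, 5)

Answer: -5 0 5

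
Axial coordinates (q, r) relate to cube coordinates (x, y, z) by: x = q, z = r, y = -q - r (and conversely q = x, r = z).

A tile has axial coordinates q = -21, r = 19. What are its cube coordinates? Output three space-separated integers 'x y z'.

Answer: -21 2 19

Derivation:
x = q = -21
z = r = 19
y = -x - z = -(-21) - (19) = 2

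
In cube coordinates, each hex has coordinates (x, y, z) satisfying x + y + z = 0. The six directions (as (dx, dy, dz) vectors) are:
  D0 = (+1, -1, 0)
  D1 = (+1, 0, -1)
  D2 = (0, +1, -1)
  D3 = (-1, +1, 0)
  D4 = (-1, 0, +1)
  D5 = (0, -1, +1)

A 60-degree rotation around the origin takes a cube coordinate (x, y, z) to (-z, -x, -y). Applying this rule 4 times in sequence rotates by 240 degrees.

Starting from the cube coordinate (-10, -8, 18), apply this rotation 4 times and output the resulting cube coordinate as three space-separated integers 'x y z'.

Answer: 18 -10 -8

Derivation:
Start: (-10, -8, 18)
Step 1: (-10, -8, 18) -> (-(18), -(-10), -(-8)) = (-18, 10, 8)
Step 2: (-18, 10, 8) -> (-(8), -(-18), -(10)) = (-8, 18, -10)
Step 3: (-8, 18, -10) -> (-(-10), -(-8), -(18)) = (10, 8, -18)
Step 4: (10, 8, -18) -> (-(-18), -(10), -(8)) = (18, -10, -8)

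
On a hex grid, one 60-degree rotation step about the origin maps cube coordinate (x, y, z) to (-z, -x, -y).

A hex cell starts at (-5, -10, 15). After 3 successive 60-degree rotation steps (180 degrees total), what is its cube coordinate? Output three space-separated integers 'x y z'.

Answer: 5 10 -15

Derivation:
Start: (-5, -10, 15)
Step 1: (-5, -10, 15) -> (-(15), -(-5), -(-10)) = (-15, 5, 10)
Step 2: (-15, 5, 10) -> (-(10), -(-15), -(5)) = (-10, 15, -5)
Step 3: (-10, 15, -5) -> (-(-5), -(-10), -(15)) = (5, 10, -15)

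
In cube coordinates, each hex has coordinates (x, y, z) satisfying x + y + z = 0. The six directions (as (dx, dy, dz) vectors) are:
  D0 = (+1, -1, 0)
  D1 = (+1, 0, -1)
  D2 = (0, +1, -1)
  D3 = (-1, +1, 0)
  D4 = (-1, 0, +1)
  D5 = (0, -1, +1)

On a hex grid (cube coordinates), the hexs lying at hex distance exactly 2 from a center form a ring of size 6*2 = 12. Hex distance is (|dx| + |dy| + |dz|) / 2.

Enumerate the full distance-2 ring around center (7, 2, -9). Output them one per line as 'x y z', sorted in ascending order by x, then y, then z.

Walk ring at distance 2 from (7, 2, -9):
Start at center + D4*2 = (5, 2, -7)
  hex 0: (5, 2, -7)
  hex 1: (6, 1, -7)
  hex 2: (7, 0, -7)
  hex 3: (8, 0, -8)
  hex 4: (9, 0, -9)
  hex 5: (9, 1, -10)
  hex 6: (9, 2, -11)
  hex 7: (8, 3, -11)
  hex 8: (7, 4, -11)
  hex 9: (6, 4, -10)
  hex 10: (5, 4, -9)
  hex 11: (5, 3, -8)
Sorted: 12 hexes.

Answer: 5 2 -7
5 3 -8
5 4 -9
6 1 -7
6 4 -10
7 0 -7
7 4 -11
8 0 -8
8 3 -11
9 0 -9
9 1 -10
9 2 -11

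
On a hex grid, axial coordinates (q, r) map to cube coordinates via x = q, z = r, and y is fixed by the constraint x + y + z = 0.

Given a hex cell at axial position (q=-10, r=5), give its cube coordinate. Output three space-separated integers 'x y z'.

x = q = -10
z = r = 5
y = -x - z = -(-10) - (5) = 5

Answer: -10 5 5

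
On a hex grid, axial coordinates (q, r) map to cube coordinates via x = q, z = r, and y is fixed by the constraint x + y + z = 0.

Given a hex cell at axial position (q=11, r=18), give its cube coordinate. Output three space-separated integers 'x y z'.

Answer: 11 -29 18

Derivation:
x = q = 11
z = r = 18
y = -x - z = -(11) - (18) = -29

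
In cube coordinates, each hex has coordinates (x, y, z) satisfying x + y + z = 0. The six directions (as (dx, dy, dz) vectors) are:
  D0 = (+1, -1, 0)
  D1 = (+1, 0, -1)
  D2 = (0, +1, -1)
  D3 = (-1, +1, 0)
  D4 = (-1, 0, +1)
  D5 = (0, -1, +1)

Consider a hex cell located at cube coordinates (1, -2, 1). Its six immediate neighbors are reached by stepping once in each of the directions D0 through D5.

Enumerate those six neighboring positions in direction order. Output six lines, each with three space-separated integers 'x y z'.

Answer: 2 -3 1
2 -2 0
1 -1 0
0 -1 1
0 -2 2
1 -3 2

Derivation:
Center: (1, -2, 1). Add each direction:
  D0: (1, -2, 1) + (1, -1, 0) = (2, -3, 1)
  D1: (1, -2, 1) + (1, 0, -1) = (2, -2, 0)
  D2: (1, -2, 1) + (0, 1, -1) = (1, -1, 0)
  D3: (1, -2, 1) + (-1, 1, 0) = (0, -1, 1)
  D4: (1, -2, 1) + (-1, 0, 1) = (0, -2, 2)
  D5: (1, -2, 1) + (0, -1, 1) = (1, -3, 2)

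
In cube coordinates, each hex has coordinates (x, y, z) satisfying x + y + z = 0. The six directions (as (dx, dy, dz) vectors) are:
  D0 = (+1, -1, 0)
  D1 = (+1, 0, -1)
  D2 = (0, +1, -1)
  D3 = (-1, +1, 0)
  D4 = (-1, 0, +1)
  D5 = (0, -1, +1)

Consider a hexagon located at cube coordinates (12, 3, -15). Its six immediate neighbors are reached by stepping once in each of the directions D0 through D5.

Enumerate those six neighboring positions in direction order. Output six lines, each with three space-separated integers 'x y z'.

Answer: 13 2 -15
13 3 -16
12 4 -16
11 4 -15
11 3 -14
12 2 -14

Derivation:
Center: (12, 3, -15). Add each direction:
  D0: (12, 3, -15) + (1, -1, 0) = (13, 2, -15)
  D1: (12, 3, -15) + (1, 0, -1) = (13, 3, -16)
  D2: (12, 3, -15) + (0, 1, -1) = (12, 4, -16)
  D3: (12, 3, -15) + (-1, 1, 0) = (11, 4, -15)
  D4: (12, 3, -15) + (-1, 0, 1) = (11, 3, -14)
  D5: (12, 3, -15) + (0, -1, 1) = (12, 2, -14)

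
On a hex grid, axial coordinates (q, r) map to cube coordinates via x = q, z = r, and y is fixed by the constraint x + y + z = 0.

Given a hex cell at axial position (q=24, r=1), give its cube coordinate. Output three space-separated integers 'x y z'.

Answer: 24 -25 1

Derivation:
x = q = 24
z = r = 1
y = -x - z = -(24) - (1) = -25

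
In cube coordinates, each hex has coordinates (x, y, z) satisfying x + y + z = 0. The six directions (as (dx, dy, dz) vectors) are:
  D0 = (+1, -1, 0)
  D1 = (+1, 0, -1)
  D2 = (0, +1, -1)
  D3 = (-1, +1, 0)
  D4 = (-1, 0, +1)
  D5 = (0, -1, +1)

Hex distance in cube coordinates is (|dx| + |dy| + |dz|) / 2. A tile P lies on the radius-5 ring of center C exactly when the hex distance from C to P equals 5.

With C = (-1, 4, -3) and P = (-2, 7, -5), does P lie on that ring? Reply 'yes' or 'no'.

Answer: no

Derivation:
|px - cx| = |-2 - (-1)| = 1
|py - cy| = |7 - 4| = 3
|pz - cz| = |-5 - (-3)| = 2
distance = (1+3+2)/2 = 6/2 = 3
radius = 5; distance != radius -> no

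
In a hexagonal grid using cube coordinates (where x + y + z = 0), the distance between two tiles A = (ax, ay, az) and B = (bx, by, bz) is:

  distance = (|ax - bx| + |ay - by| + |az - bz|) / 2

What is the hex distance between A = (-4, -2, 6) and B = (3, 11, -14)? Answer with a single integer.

Answer: 20

Derivation:
|ax - bx| = |-4 - 3| = 7
|ay - by| = |-2 - 11| = 13
|az - bz| = |6 - (-14)| = 20
distance = (7 + 13 + 20) / 2 = 40 / 2 = 20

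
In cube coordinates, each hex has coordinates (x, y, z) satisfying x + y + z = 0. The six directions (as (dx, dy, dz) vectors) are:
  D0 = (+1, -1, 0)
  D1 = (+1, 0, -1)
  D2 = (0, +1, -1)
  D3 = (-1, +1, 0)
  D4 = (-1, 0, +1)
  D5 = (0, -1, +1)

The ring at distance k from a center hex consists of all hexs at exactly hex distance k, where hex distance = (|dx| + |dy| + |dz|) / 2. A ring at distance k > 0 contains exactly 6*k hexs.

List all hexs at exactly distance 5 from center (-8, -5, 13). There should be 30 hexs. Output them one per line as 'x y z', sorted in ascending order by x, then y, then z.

Answer: -13 -5 18
-13 -4 17
-13 -3 16
-13 -2 15
-13 -1 14
-13 0 13
-12 -6 18
-12 0 12
-11 -7 18
-11 0 11
-10 -8 18
-10 0 10
-9 -9 18
-9 0 9
-8 -10 18
-8 0 8
-7 -10 17
-7 -1 8
-6 -10 16
-6 -2 8
-5 -10 15
-5 -3 8
-4 -10 14
-4 -4 8
-3 -10 13
-3 -9 12
-3 -8 11
-3 -7 10
-3 -6 9
-3 -5 8

Derivation:
Walk ring at distance 5 from (-8, -5, 13):
Start at center + D4*5 = (-13, -5, 18)
  hex 0: (-13, -5, 18)
  hex 1: (-12, -6, 18)
  hex 2: (-11, -7, 18)
  hex 3: (-10, -8, 18)
  hex 4: (-9, -9, 18)
  hex 5: (-8, -10, 18)
  hex 6: (-7, -10, 17)
  hex 7: (-6, -10, 16)
  hex 8: (-5, -10, 15)
  hex 9: (-4, -10, 14)
  hex 10: (-3, -10, 13)
  hex 11: (-3, -9, 12)
  hex 12: (-3, -8, 11)
  hex 13: (-3, -7, 10)
  hex 14: (-3, -6, 9)
  hex 15: (-3, -5, 8)
  hex 16: (-4, -4, 8)
  hex 17: (-5, -3, 8)
  hex 18: (-6, -2, 8)
  hex 19: (-7, -1, 8)
  hex 20: (-8, 0, 8)
  hex 21: (-9, 0, 9)
  hex 22: (-10, 0, 10)
  hex 23: (-11, 0, 11)
  hex 24: (-12, 0, 12)
  hex 25: (-13, 0, 13)
  hex 26: (-13, -1, 14)
  hex 27: (-13, -2, 15)
  hex 28: (-13, -3, 16)
  hex 29: (-13, -4, 17)
Sorted: 30 hexes.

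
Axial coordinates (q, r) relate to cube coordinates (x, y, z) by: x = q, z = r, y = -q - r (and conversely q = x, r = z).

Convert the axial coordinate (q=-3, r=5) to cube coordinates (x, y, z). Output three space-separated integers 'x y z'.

Answer: -3 -2 5

Derivation:
x = q = -3
z = r = 5
y = -x - z = -(-3) - (5) = -2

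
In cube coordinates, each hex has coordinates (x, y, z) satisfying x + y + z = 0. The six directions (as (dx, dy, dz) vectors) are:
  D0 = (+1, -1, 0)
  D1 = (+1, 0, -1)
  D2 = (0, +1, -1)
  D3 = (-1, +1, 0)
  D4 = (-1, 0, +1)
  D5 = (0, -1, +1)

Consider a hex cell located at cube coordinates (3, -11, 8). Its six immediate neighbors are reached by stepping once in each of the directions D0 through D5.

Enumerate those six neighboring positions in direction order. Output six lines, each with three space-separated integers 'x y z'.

Answer: 4 -12 8
4 -11 7
3 -10 7
2 -10 8
2 -11 9
3 -12 9

Derivation:
Center: (3, -11, 8). Add each direction:
  D0: (3, -11, 8) + (1, -1, 0) = (4, -12, 8)
  D1: (3, -11, 8) + (1, 0, -1) = (4, -11, 7)
  D2: (3, -11, 8) + (0, 1, -1) = (3, -10, 7)
  D3: (3, -11, 8) + (-1, 1, 0) = (2, -10, 8)
  D4: (3, -11, 8) + (-1, 0, 1) = (2, -11, 9)
  D5: (3, -11, 8) + (0, -1, 1) = (3, -12, 9)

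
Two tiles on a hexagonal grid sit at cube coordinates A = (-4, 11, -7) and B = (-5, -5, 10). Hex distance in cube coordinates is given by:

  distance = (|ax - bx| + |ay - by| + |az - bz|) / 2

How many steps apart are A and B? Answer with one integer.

Answer: 17

Derivation:
|ax - bx| = |-4 - (-5)| = 1
|ay - by| = |11 - (-5)| = 16
|az - bz| = |-7 - 10| = 17
distance = (1 + 16 + 17) / 2 = 34 / 2 = 17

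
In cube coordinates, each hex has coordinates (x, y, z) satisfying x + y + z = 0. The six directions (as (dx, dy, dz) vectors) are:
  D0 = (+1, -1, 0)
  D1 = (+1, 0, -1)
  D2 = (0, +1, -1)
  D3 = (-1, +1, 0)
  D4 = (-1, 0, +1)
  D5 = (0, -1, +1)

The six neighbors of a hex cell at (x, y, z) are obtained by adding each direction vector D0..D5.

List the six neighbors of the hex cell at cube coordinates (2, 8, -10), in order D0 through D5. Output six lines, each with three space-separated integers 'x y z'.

Center: (2, 8, -10). Add each direction:
  D0: (2, 8, -10) + (1, -1, 0) = (3, 7, -10)
  D1: (2, 8, -10) + (1, 0, -1) = (3, 8, -11)
  D2: (2, 8, -10) + (0, 1, -1) = (2, 9, -11)
  D3: (2, 8, -10) + (-1, 1, 0) = (1, 9, -10)
  D4: (2, 8, -10) + (-1, 0, 1) = (1, 8, -9)
  D5: (2, 8, -10) + (0, -1, 1) = (2, 7, -9)

Answer: 3 7 -10
3 8 -11
2 9 -11
1 9 -10
1 8 -9
2 7 -9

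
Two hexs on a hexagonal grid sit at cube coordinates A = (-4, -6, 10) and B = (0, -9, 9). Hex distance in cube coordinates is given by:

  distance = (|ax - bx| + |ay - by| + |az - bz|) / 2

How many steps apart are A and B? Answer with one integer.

Answer: 4

Derivation:
|ax - bx| = |-4 - 0| = 4
|ay - by| = |-6 - (-9)| = 3
|az - bz| = |10 - 9| = 1
distance = (4 + 3 + 1) / 2 = 8 / 2 = 4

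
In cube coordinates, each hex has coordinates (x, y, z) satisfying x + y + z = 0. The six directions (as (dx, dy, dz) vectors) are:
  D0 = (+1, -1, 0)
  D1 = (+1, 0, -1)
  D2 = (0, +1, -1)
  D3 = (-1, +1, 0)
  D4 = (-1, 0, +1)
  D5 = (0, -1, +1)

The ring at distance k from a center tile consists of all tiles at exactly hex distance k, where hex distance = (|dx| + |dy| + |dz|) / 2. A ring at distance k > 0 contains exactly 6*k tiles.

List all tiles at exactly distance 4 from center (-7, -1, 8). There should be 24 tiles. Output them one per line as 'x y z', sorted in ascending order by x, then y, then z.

Answer: -11 -1 12
-11 0 11
-11 1 10
-11 2 9
-11 3 8
-10 -2 12
-10 3 7
-9 -3 12
-9 3 6
-8 -4 12
-8 3 5
-7 -5 12
-7 3 4
-6 -5 11
-6 2 4
-5 -5 10
-5 1 4
-4 -5 9
-4 0 4
-3 -5 8
-3 -4 7
-3 -3 6
-3 -2 5
-3 -1 4

Derivation:
Walk ring at distance 4 from (-7, -1, 8):
Start at center + D4*4 = (-11, -1, 12)
  hex 0: (-11, -1, 12)
  hex 1: (-10, -2, 12)
  hex 2: (-9, -3, 12)
  hex 3: (-8, -4, 12)
  hex 4: (-7, -5, 12)
  hex 5: (-6, -5, 11)
  hex 6: (-5, -5, 10)
  hex 7: (-4, -5, 9)
  hex 8: (-3, -5, 8)
  hex 9: (-3, -4, 7)
  hex 10: (-3, -3, 6)
  hex 11: (-3, -2, 5)
  hex 12: (-3, -1, 4)
  hex 13: (-4, 0, 4)
  hex 14: (-5, 1, 4)
  hex 15: (-6, 2, 4)
  hex 16: (-7, 3, 4)
  hex 17: (-8, 3, 5)
  hex 18: (-9, 3, 6)
  hex 19: (-10, 3, 7)
  hex 20: (-11, 3, 8)
  hex 21: (-11, 2, 9)
  hex 22: (-11, 1, 10)
  hex 23: (-11, 0, 11)
Sorted: 24 hexes.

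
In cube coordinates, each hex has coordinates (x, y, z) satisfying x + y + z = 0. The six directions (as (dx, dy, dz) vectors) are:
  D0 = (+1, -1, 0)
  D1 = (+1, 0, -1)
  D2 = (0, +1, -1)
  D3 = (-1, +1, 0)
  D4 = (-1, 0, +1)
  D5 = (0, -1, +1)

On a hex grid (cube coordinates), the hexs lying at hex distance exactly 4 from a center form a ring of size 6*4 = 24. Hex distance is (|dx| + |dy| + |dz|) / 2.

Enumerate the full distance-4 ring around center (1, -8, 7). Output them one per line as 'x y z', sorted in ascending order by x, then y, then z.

Answer: -3 -8 11
-3 -7 10
-3 -6 9
-3 -5 8
-3 -4 7
-2 -9 11
-2 -4 6
-1 -10 11
-1 -4 5
0 -11 11
0 -4 4
1 -12 11
1 -4 3
2 -12 10
2 -5 3
3 -12 9
3 -6 3
4 -12 8
4 -7 3
5 -12 7
5 -11 6
5 -10 5
5 -9 4
5 -8 3

Derivation:
Walk ring at distance 4 from (1, -8, 7):
Start at center + D4*4 = (-3, -8, 11)
  hex 0: (-3, -8, 11)
  hex 1: (-2, -9, 11)
  hex 2: (-1, -10, 11)
  hex 3: (0, -11, 11)
  hex 4: (1, -12, 11)
  hex 5: (2, -12, 10)
  hex 6: (3, -12, 9)
  hex 7: (4, -12, 8)
  hex 8: (5, -12, 7)
  hex 9: (5, -11, 6)
  hex 10: (5, -10, 5)
  hex 11: (5, -9, 4)
  hex 12: (5, -8, 3)
  hex 13: (4, -7, 3)
  hex 14: (3, -6, 3)
  hex 15: (2, -5, 3)
  hex 16: (1, -4, 3)
  hex 17: (0, -4, 4)
  hex 18: (-1, -4, 5)
  hex 19: (-2, -4, 6)
  hex 20: (-3, -4, 7)
  hex 21: (-3, -5, 8)
  hex 22: (-3, -6, 9)
  hex 23: (-3, -7, 10)
Sorted: 24 hexes.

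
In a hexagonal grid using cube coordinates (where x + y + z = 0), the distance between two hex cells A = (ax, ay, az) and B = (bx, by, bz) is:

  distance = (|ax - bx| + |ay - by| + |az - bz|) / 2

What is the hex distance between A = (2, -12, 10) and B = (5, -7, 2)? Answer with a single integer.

Answer: 8

Derivation:
|ax - bx| = |2 - 5| = 3
|ay - by| = |-12 - (-7)| = 5
|az - bz| = |10 - 2| = 8
distance = (3 + 5 + 8) / 2 = 16 / 2 = 8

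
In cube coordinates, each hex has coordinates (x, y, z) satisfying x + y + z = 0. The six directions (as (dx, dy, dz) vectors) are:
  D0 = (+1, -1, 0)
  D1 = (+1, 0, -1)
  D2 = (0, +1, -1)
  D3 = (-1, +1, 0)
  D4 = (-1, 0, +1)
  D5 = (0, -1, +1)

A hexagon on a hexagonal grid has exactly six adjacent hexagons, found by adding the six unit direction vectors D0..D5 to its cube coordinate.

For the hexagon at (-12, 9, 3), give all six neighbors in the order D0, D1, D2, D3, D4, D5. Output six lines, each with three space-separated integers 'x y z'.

Center: (-12, 9, 3). Add each direction:
  D0: (-12, 9, 3) + (1, -1, 0) = (-11, 8, 3)
  D1: (-12, 9, 3) + (1, 0, -1) = (-11, 9, 2)
  D2: (-12, 9, 3) + (0, 1, -1) = (-12, 10, 2)
  D3: (-12, 9, 3) + (-1, 1, 0) = (-13, 10, 3)
  D4: (-12, 9, 3) + (-1, 0, 1) = (-13, 9, 4)
  D5: (-12, 9, 3) + (0, -1, 1) = (-12, 8, 4)

Answer: -11 8 3
-11 9 2
-12 10 2
-13 10 3
-13 9 4
-12 8 4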